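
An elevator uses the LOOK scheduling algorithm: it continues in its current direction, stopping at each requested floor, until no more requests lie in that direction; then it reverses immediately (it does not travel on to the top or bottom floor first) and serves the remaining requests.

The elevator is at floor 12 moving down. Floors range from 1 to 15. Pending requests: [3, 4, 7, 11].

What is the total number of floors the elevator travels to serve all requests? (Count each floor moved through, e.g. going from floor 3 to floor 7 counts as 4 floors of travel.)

Answer: 9

Derivation:
Start at floor 12 moving down, LOOK stop order: [11, 7, 4, 3]
  12 → 11: |11-12| = 1, total = 1
  11 → 7: |7-11| = 4, total = 5
  7 → 4: |4-7| = 3, total = 8
  4 → 3: |3-4| = 1, total = 9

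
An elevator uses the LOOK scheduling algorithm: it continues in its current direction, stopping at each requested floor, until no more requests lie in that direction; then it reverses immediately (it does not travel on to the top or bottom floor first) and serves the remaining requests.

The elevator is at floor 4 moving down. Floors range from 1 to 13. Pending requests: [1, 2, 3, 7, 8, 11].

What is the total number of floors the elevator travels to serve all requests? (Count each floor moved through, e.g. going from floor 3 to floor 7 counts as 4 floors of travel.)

Answer: 13

Derivation:
Start at floor 4 moving down, LOOK stop order: [3, 2, 1, 7, 8, 11]
  4 → 3: |3-4| = 1, total = 1
  3 → 2: |2-3| = 1, total = 2
  2 → 1: |1-2| = 1, total = 3
  1 → 7: |7-1| = 6, total = 9
  7 → 8: |8-7| = 1, total = 10
  8 → 11: |11-8| = 3, total = 13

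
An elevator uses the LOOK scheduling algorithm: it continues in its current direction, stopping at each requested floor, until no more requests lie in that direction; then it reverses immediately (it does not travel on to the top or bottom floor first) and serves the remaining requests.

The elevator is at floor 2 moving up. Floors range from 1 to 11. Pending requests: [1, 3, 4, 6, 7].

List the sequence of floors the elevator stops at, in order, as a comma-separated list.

Current: 2, moving UP
Serve above first (ascending): [3, 4, 6, 7]
Then reverse, serve below (descending): [1]

Answer: 3, 4, 6, 7, 1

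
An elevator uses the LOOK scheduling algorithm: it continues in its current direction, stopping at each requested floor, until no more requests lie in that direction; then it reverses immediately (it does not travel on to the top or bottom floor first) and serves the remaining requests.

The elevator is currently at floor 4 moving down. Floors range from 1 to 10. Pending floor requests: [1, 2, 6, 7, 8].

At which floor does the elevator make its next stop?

Answer: 2

Derivation:
Current floor: 4, direction: down
Requests above: [6, 7, 8]
Requests below: [1, 2]
Moving down and requests lie below → nearest below is max([1, 2]) = 2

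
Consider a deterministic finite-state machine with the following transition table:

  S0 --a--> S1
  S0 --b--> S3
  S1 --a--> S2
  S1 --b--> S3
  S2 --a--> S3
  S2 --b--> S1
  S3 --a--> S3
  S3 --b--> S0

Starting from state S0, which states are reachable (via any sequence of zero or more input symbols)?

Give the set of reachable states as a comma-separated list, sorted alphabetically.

Answer: S0, S1, S2, S3

Derivation:
BFS from S0:
  visit S0: S0--a-->S1 (new), S0--b-->S3 (new)
  visit S1: S1--a-->S2 (new), S1--b-->S3 (seen)
  visit S3: S3--a-->S3 (seen), S3--b-->S0 (seen)
  visit S2: S2--a-->S3 (seen), S2--b-->S1 (seen)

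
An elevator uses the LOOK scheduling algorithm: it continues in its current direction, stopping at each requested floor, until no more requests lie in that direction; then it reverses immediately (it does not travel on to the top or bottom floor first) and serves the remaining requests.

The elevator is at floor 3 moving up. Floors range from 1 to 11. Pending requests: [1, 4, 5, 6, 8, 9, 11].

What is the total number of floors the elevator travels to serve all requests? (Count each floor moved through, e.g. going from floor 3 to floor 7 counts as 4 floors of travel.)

Answer: 18

Derivation:
Start at floor 3 moving up, LOOK stop order: [4, 5, 6, 8, 9, 11, 1]
  3 → 4: |4-3| = 1, total = 1
  4 → 5: |5-4| = 1, total = 2
  5 → 6: |6-5| = 1, total = 3
  6 → 8: |8-6| = 2, total = 5
  8 → 9: |9-8| = 1, total = 6
  9 → 11: |11-9| = 2, total = 8
  11 → 1: |1-11| = 10, total = 18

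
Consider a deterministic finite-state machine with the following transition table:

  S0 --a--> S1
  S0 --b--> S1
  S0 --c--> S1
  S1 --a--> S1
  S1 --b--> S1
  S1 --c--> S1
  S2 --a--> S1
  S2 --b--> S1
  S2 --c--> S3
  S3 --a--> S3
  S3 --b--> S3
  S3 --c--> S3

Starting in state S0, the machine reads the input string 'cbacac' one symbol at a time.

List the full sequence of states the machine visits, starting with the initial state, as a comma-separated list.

Start: S0
  read 'c': S0 --c--> S1
  read 'b': S1 --b--> S1
  read 'a': S1 --a--> S1
  read 'c': S1 --c--> S1
  read 'a': S1 --a--> S1
  read 'c': S1 --c--> S1

Answer: S0, S1, S1, S1, S1, S1, S1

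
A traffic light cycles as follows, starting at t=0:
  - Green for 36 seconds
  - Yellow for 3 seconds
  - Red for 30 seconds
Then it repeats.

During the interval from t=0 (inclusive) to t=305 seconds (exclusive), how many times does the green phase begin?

Answer: 5

Derivation:
Cycle = 36+3+30 = 69s
green phase starts at t = k*69 + 0 for k=0,1,2,...
Need k*69+0 < 305 → k < 4.420
k ∈ {0, ..., 4} → 5 starts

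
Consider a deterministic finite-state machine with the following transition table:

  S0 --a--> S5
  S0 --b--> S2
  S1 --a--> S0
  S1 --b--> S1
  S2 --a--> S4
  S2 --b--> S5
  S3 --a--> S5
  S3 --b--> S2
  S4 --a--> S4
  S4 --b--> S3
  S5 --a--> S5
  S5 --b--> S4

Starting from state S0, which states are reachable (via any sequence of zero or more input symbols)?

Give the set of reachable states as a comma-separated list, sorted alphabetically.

Answer: S0, S2, S3, S4, S5

Derivation:
BFS from S0:
  visit S0: S0--a-->S5 (new), S0--b-->S2 (new)
  visit S5: S5--a-->S5 (seen), S5--b-->S4 (new)
  visit S2: S2--a-->S4 (seen), S2--b-->S5 (seen)
  visit S4: S4--a-->S4 (seen), S4--b-->S3 (new)
  visit S3: S3--a-->S5 (seen), S3--b-->S2 (seen)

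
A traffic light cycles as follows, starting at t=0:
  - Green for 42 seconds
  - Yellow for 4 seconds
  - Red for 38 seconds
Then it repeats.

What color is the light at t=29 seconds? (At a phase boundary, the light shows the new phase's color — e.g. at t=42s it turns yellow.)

Cycle length = 42 + 4 + 38 = 84s
t = 29, phase_t = 29 mod 84 = 29
29 < 42 (green end) → GREEN

Answer: green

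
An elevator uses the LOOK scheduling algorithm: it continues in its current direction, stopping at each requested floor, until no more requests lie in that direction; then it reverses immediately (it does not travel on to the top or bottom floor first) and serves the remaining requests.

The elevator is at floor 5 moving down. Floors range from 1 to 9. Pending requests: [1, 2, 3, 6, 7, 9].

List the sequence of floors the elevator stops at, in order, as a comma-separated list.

Answer: 3, 2, 1, 6, 7, 9

Derivation:
Current: 5, moving DOWN
Serve below first (descending): [3, 2, 1]
Then reverse, serve above (ascending): [6, 7, 9]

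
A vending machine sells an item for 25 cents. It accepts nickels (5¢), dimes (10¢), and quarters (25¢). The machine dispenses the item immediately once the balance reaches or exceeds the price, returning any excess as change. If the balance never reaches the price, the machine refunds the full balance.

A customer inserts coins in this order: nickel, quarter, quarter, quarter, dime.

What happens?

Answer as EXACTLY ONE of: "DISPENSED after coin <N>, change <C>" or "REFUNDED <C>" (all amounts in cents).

Answer: DISPENSED after coin 2, change 5

Derivation:
Price: 25¢
Coin 1 (nickel, 5¢): balance = 5¢
Coin 2 (quarter, 25¢): balance = 30¢
  → balance >= price → DISPENSE, change = 30 - 25 = 5¢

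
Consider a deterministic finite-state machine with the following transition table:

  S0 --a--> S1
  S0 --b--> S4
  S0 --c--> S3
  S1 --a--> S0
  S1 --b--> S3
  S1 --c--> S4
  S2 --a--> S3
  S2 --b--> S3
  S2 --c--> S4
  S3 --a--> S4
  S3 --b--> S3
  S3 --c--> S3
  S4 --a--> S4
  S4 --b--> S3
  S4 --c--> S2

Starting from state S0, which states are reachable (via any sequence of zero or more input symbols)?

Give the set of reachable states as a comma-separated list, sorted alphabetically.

BFS from S0:
  visit S0: S0--a-->S1 (new), S0--b-->S4 (new), S0--c-->S3 (new)
  visit S1: S1--a-->S0 (seen), S1--b-->S3 (seen), S1--c-->S4 (seen)
  visit S4: S4--a-->S4 (seen), S4--b-->S3 (seen), S4--c-->S2 (new)
  visit S3: S3--a-->S4 (seen), S3--b-->S3 (seen), S3--c-->S3 (seen)
  visit S2: S2--a-->S3 (seen), S2--b-->S3 (seen), S2--c-->S4 (seen)

Answer: S0, S1, S2, S3, S4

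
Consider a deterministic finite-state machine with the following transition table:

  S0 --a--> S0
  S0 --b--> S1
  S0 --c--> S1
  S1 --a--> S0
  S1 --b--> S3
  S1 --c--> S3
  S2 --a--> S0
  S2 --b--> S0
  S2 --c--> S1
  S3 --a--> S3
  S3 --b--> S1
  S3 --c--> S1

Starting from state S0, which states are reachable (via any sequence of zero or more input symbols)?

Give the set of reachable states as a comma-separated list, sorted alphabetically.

BFS from S0:
  visit S0: S0--a-->S0 (seen), S0--b-->S1 (new), S0--c-->S1 (seen)
  visit S1: S1--a-->S0 (seen), S1--b-->S3 (new), S1--c-->S3 (seen)
  visit S3: S3--a-->S3 (seen), S3--b-->S1 (seen), S3--c-->S1 (seen)

Answer: S0, S1, S3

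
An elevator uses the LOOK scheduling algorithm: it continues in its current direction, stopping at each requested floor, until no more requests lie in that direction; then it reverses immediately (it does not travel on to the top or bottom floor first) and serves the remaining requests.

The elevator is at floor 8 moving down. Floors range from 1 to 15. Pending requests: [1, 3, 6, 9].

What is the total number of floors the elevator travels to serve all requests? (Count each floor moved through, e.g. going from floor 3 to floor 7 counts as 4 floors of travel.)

Answer: 15

Derivation:
Start at floor 8 moving down, LOOK stop order: [6, 3, 1, 9]
  8 → 6: |6-8| = 2, total = 2
  6 → 3: |3-6| = 3, total = 5
  3 → 1: |1-3| = 2, total = 7
  1 → 9: |9-1| = 8, total = 15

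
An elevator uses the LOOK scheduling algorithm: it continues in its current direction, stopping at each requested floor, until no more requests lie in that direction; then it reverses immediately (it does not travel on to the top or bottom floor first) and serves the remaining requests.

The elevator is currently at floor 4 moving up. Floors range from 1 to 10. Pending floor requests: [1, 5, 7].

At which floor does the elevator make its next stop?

Answer: 5

Derivation:
Current floor: 4, direction: up
Requests above: [5, 7]
Requests below: [1]
Moving up and requests lie above → nearest above is min([5, 7]) = 5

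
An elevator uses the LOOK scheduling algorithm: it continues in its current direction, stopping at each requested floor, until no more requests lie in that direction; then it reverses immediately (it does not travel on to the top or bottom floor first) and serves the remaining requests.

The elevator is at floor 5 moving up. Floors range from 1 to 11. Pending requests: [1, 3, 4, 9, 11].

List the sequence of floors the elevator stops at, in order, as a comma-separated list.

Answer: 9, 11, 4, 3, 1

Derivation:
Current: 5, moving UP
Serve above first (ascending): [9, 11]
Then reverse, serve below (descending): [4, 3, 1]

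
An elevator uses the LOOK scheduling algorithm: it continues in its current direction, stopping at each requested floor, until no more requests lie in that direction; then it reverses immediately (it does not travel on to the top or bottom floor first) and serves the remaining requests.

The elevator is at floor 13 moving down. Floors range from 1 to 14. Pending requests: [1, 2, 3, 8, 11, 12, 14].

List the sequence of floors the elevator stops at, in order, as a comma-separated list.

Current: 13, moving DOWN
Serve below first (descending): [12, 11, 8, 3, 2, 1]
Then reverse, serve above (ascending): [14]

Answer: 12, 11, 8, 3, 2, 1, 14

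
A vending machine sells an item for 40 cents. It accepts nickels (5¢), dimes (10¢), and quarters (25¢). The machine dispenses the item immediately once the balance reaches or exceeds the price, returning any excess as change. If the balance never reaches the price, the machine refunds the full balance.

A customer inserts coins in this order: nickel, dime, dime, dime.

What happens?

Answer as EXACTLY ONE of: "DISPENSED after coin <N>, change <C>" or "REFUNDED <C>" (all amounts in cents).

Answer: REFUNDED 35

Derivation:
Price: 40¢
Coin 1 (nickel, 5¢): balance = 5¢
Coin 2 (dime, 10¢): balance = 15¢
Coin 3 (dime, 10¢): balance = 25¢
Coin 4 (dime, 10¢): balance = 35¢
All coins inserted, balance 35¢ < price 40¢ → REFUND 35¢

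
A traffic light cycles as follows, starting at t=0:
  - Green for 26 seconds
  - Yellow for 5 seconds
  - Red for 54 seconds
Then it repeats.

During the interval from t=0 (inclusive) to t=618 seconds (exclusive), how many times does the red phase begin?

Answer: 7

Derivation:
Cycle = 26+5+54 = 85s
red phase starts at t = k*85 + 31 for k=0,1,2,...
Need k*85+31 < 618 → k < 6.906
k ∈ {0, ..., 6} → 7 starts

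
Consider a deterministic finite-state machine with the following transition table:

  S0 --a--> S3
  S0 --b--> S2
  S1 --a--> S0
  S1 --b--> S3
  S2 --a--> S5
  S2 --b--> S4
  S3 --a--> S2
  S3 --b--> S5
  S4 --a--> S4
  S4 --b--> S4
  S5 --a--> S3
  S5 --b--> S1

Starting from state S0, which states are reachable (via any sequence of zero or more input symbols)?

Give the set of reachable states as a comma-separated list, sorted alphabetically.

Answer: S0, S1, S2, S3, S4, S5

Derivation:
BFS from S0:
  visit S0: S0--a-->S3 (new), S0--b-->S2 (new)
  visit S3: S3--a-->S2 (seen), S3--b-->S5 (new)
  visit S2: S2--a-->S5 (seen), S2--b-->S4 (new)
  visit S5: S5--a-->S3 (seen), S5--b-->S1 (new)
  visit S4: S4--a-->S4 (seen), S4--b-->S4 (seen)
  visit S1: S1--a-->S0 (seen), S1--b-->S3 (seen)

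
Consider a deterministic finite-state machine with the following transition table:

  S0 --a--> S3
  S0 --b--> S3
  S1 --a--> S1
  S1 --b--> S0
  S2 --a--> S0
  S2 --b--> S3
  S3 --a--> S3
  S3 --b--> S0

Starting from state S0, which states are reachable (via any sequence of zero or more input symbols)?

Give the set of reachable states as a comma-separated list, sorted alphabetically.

BFS from S0:
  visit S0: S0--a-->S3 (new), S0--b-->S3 (seen)
  visit S3: S3--a-->S3 (seen), S3--b-->S0 (seen)

Answer: S0, S3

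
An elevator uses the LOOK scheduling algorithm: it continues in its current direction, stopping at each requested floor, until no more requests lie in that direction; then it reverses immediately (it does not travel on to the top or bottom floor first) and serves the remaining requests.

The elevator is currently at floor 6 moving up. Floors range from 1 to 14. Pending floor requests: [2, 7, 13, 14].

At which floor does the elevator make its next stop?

Current floor: 6, direction: up
Requests above: [7, 13, 14]
Requests below: [2]
Moving up and requests lie above → nearest above is min([7, 13, 14]) = 7

Answer: 7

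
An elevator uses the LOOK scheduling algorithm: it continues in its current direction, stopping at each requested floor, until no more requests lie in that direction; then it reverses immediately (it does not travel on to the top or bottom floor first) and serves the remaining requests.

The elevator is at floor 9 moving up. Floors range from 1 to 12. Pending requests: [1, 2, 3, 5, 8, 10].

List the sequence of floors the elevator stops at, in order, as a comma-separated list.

Answer: 10, 8, 5, 3, 2, 1

Derivation:
Current: 9, moving UP
Serve above first (ascending): [10]
Then reverse, serve below (descending): [8, 5, 3, 2, 1]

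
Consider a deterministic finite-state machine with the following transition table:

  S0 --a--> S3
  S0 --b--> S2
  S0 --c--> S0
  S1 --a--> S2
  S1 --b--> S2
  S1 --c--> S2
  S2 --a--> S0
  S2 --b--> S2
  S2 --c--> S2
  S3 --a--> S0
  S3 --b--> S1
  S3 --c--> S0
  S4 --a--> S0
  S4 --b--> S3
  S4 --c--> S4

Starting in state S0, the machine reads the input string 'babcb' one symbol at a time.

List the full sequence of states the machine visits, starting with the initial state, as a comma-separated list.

Start: S0
  read 'b': S0 --b--> S2
  read 'a': S2 --a--> S0
  read 'b': S0 --b--> S2
  read 'c': S2 --c--> S2
  read 'b': S2 --b--> S2

Answer: S0, S2, S0, S2, S2, S2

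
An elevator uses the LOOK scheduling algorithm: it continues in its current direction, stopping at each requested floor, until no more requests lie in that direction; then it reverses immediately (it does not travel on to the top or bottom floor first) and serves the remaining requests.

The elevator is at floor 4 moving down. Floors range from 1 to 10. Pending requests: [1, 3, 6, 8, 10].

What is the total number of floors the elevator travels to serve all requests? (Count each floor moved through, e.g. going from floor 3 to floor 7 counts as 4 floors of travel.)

Answer: 12

Derivation:
Start at floor 4 moving down, LOOK stop order: [3, 1, 6, 8, 10]
  4 → 3: |3-4| = 1, total = 1
  3 → 1: |1-3| = 2, total = 3
  1 → 6: |6-1| = 5, total = 8
  6 → 8: |8-6| = 2, total = 10
  8 → 10: |10-8| = 2, total = 12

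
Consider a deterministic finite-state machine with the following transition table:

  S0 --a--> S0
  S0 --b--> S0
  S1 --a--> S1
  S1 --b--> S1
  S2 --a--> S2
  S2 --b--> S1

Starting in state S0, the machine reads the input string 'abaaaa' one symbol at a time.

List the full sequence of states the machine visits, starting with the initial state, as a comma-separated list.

Start: S0
  read 'a': S0 --a--> S0
  read 'b': S0 --b--> S0
  read 'a': S0 --a--> S0
  read 'a': S0 --a--> S0
  read 'a': S0 --a--> S0
  read 'a': S0 --a--> S0

Answer: S0, S0, S0, S0, S0, S0, S0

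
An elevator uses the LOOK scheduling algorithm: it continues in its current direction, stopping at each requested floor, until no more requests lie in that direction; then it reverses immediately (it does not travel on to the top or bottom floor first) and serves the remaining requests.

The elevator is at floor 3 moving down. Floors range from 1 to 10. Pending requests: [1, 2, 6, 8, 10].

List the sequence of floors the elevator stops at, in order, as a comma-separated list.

Current: 3, moving DOWN
Serve below first (descending): [2, 1]
Then reverse, serve above (ascending): [6, 8, 10]

Answer: 2, 1, 6, 8, 10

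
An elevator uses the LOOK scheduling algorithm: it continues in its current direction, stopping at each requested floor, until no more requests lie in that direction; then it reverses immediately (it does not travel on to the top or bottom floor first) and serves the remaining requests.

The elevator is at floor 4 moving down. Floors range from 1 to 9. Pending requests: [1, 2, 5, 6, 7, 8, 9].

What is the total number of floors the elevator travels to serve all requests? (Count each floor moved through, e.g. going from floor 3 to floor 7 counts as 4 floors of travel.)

Start at floor 4 moving down, LOOK stop order: [2, 1, 5, 6, 7, 8, 9]
  4 → 2: |2-4| = 2, total = 2
  2 → 1: |1-2| = 1, total = 3
  1 → 5: |5-1| = 4, total = 7
  5 → 6: |6-5| = 1, total = 8
  6 → 7: |7-6| = 1, total = 9
  7 → 8: |8-7| = 1, total = 10
  8 → 9: |9-8| = 1, total = 11

Answer: 11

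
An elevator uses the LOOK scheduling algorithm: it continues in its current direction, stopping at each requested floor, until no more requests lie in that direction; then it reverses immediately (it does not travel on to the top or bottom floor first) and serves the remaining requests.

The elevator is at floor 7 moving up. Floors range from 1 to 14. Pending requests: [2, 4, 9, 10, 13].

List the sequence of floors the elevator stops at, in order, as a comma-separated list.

Current: 7, moving UP
Serve above first (ascending): [9, 10, 13]
Then reverse, serve below (descending): [4, 2]

Answer: 9, 10, 13, 4, 2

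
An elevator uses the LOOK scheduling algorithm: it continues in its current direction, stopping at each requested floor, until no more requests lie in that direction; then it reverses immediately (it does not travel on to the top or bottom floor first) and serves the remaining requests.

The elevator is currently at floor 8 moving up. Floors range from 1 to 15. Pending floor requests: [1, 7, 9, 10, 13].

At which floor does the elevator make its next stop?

Answer: 9

Derivation:
Current floor: 8, direction: up
Requests above: [9, 10, 13]
Requests below: [1, 7]
Moving up and requests lie above → nearest above is min([9, 10, 13]) = 9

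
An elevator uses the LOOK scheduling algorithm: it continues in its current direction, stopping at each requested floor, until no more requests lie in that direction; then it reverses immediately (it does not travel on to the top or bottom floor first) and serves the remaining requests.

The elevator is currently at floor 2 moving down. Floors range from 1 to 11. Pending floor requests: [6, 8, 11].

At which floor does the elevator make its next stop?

Answer: 6

Derivation:
Current floor: 2, direction: down
Requests above: [6, 8, 11]
Requests below: []
Moving down but no requests below → reverse; nearest above is min([6, 8, 11]) = 6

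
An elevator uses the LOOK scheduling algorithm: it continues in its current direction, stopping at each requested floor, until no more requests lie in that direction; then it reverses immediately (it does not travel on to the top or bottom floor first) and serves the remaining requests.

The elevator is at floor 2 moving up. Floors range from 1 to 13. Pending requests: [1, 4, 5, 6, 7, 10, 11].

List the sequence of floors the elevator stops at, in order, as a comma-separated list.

Current: 2, moving UP
Serve above first (ascending): [4, 5, 6, 7, 10, 11]
Then reverse, serve below (descending): [1]

Answer: 4, 5, 6, 7, 10, 11, 1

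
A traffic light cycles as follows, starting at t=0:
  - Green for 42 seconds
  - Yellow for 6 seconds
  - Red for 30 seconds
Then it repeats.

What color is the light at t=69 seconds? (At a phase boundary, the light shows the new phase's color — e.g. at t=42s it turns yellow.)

Cycle length = 42 + 6 + 30 = 78s
t = 69, phase_t = 69 mod 78 = 69
69 >= 48 → RED

Answer: red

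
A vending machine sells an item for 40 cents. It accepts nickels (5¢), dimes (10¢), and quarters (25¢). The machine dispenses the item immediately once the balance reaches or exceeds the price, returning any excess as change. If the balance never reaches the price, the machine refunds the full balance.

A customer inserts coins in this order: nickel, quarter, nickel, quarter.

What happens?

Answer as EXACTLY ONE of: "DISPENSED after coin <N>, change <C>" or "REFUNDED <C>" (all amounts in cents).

Price: 40¢
Coin 1 (nickel, 5¢): balance = 5¢
Coin 2 (quarter, 25¢): balance = 30¢
Coin 3 (nickel, 5¢): balance = 35¢
Coin 4 (quarter, 25¢): balance = 60¢
  → balance >= price → DISPENSE, change = 60 - 40 = 20¢

Answer: DISPENSED after coin 4, change 20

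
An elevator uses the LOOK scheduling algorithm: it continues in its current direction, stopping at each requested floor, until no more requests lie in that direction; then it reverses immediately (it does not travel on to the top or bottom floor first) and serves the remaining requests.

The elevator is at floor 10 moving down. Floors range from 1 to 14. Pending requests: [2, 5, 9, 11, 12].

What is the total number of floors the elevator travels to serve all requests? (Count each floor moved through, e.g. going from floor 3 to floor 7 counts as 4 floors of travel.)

Start at floor 10 moving down, LOOK stop order: [9, 5, 2, 11, 12]
  10 → 9: |9-10| = 1, total = 1
  9 → 5: |5-9| = 4, total = 5
  5 → 2: |2-5| = 3, total = 8
  2 → 11: |11-2| = 9, total = 17
  11 → 12: |12-11| = 1, total = 18

Answer: 18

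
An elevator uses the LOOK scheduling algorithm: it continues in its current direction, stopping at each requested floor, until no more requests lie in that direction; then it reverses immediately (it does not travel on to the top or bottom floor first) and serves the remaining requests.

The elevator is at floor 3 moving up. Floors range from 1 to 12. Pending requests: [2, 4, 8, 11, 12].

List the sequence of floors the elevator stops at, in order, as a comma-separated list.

Answer: 4, 8, 11, 12, 2

Derivation:
Current: 3, moving UP
Serve above first (ascending): [4, 8, 11, 12]
Then reverse, serve below (descending): [2]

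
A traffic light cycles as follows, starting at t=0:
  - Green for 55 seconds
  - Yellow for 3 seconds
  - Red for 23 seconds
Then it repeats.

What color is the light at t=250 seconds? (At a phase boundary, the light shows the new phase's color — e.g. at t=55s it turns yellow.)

Cycle length = 55 + 3 + 23 = 81s
t = 250, phase_t = 250 mod 81 = 7
7 < 55 (green end) → GREEN

Answer: green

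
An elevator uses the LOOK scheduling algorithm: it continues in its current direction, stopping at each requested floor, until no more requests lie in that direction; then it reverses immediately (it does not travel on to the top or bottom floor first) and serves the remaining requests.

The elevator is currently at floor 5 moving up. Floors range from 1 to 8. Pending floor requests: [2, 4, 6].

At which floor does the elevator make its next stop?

Answer: 6

Derivation:
Current floor: 5, direction: up
Requests above: [6]
Requests below: [2, 4]
Moving up and requests lie above → nearest above is min([6]) = 6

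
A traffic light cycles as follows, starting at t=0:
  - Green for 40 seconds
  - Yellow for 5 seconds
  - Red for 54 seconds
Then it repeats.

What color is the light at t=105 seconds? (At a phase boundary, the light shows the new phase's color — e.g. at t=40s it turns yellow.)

Cycle length = 40 + 5 + 54 = 99s
t = 105, phase_t = 105 mod 99 = 6
6 < 40 (green end) → GREEN

Answer: green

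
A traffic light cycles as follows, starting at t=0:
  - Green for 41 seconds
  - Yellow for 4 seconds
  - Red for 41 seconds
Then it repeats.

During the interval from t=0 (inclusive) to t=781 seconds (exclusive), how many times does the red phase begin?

Answer: 9

Derivation:
Cycle = 41+4+41 = 86s
red phase starts at t = k*86 + 45 for k=0,1,2,...
Need k*86+45 < 781 → k < 8.558
k ∈ {0, ..., 8} → 9 starts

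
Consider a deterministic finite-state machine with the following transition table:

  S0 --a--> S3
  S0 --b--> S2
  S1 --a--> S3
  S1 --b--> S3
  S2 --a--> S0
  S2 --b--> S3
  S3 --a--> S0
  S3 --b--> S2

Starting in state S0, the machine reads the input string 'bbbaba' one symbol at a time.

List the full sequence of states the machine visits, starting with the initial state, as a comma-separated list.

Answer: S0, S2, S3, S2, S0, S2, S0

Derivation:
Start: S0
  read 'b': S0 --b--> S2
  read 'b': S2 --b--> S3
  read 'b': S3 --b--> S2
  read 'a': S2 --a--> S0
  read 'b': S0 --b--> S2
  read 'a': S2 --a--> S0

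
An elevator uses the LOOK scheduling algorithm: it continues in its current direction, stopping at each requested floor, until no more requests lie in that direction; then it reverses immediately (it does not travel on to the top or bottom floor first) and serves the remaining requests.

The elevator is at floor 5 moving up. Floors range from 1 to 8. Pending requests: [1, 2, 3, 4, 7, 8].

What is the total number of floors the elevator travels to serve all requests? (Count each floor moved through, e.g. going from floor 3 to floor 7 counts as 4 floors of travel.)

Answer: 10

Derivation:
Start at floor 5 moving up, LOOK stop order: [7, 8, 4, 3, 2, 1]
  5 → 7: |7-5| = 2, total = 2
  7 → 8: |8-7| = 1, total = 3
  8 → 4: |4-8| = 4, total = 7
  4 → 3: |3-4| = 1, total = 8
  3 → 2: |2-3| = 1, total = 9
  2 → 1: |1-2| = 1, total = 10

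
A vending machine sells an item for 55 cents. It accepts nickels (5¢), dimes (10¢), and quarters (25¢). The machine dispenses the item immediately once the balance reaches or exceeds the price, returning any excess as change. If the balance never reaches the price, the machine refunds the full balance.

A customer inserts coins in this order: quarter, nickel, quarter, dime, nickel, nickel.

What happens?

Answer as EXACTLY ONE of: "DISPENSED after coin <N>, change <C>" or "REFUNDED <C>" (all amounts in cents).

Price: 55¢
Coin 1 (quarter, 25¢): balance = 25¢
Coin 2 (nickel, 5¢): balance = 30¢
Coin 3 (quarter, 25¢): balance = 55¢
  → balance >= price → DISPENSE, change = 55 - 55 = 0¢

Answer: DISPENSED after coin 3, change 0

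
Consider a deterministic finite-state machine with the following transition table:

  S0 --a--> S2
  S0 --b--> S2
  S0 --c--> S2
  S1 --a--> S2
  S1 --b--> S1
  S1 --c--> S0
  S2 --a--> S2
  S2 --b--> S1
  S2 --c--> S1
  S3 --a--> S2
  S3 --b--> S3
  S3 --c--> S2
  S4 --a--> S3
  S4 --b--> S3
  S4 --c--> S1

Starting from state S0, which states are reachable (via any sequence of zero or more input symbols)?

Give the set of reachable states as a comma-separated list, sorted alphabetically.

BFS from S0:
  visit S0: S0--a-->S2 (new), S0--b-->S2 (seen), S0--c-->S2 (seen)
  visit S2: S2--a-->S2 (seen), S2--b-->S1 (new), S2--c-->S1 (seen)
  visit S1: S1--a-->S2 (seen), S1--b-->S1 (seen), S1--c-->S0 (seen)

Answer: S0, S1, S2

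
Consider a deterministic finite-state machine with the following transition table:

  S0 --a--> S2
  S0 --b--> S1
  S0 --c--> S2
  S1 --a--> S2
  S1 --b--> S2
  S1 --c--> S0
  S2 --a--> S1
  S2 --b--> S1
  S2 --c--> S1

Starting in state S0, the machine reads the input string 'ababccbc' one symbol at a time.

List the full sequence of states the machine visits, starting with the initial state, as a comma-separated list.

Start: S0
  read 'a': S0 --a--> S2
  read 'b': S2 --b--> S1
  read 'a': S1 --a--> S2
  read 'b': S2 --b--> S1
  read 'c': S1 --c--> S0
  read 'c': S0 --c--> S2
  read 'b': S2 --b--> S1
  read 'c': S1 --c--> S0

Answer: S0, S2, S1, S2, S1, S0, S2, S1, S0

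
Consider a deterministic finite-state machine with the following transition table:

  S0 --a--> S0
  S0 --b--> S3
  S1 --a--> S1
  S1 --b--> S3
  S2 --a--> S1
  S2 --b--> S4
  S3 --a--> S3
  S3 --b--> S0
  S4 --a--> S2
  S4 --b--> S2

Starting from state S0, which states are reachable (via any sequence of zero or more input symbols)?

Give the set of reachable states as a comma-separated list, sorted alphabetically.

Answer: S0, S3

Derivation:
BFS from S0:
  visit S0: S0--a-->S0 (seen), S0--b-->S3 (new)
  visit S3: S3--a-->S3 (seen), S3--b-->S0 (seen)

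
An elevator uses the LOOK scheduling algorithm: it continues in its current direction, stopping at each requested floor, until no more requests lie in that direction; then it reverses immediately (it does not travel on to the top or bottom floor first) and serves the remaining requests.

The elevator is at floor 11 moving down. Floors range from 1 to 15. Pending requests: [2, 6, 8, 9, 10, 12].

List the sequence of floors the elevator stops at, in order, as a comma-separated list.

Current: 11, moving DOWN
Serve below first (descending): [10, 9, 8, 6, 2]
Then reverse, serve above (ascending): [12]

Answer: 10, 9, 8, 6, 2, 12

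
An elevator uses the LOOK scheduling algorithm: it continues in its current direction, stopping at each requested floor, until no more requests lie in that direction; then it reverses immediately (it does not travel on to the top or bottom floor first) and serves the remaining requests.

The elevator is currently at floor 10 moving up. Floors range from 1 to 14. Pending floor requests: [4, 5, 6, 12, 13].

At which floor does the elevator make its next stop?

Answer: 12

Derivation:
Current floor: 10, direction: up
Requests above: [12, 13]
Requests below: [4, 5, 6]
Moving up and requests lie above → nearest above is min([12, 13]) = 12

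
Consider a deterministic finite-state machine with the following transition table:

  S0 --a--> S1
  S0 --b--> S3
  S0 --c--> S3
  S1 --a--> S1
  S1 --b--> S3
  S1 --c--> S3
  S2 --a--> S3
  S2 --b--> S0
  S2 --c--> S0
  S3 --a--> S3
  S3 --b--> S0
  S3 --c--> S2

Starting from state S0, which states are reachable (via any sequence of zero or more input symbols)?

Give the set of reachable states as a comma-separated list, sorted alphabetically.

BFS from S0:
  visit S0: S0--a-->S1 (new), S0--b-->S3 (new), S0--c-->S3 (seen)
  visit S1: S1--a-->S1 (seen), S1--b-->S3 (seen), S1--c-->S3 (seen)
  visit S3: S3--a-->S3 (seen), S3--b-->S0 (seen), S3--c-->S2 (new)
  visit S2: S2--a-->S3 (seen), S2--b-->S0 (seen), S2--c-->S0 (seen)

Answer: S0, S1, S2, S3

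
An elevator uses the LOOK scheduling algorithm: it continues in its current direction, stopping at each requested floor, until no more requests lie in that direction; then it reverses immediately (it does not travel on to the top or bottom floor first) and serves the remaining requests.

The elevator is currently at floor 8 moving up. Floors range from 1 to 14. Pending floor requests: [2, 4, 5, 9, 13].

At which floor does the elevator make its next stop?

Answer: 9

Derivation:
Current floor: 8, direction: up
Requests above: [9, 13]
Requests below: [2, 4, 5]
Moving up and requests lie above → nearest above is min([9, 13]) = 9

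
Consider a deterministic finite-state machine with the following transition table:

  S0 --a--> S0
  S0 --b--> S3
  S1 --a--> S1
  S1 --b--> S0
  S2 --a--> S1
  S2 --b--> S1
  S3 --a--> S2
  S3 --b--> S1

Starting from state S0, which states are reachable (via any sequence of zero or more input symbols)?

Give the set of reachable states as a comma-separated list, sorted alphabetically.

Answer: S0, S1, S2, S3

Derivation:
BFS from S0:
  visit S0: S0--a-->S0 (seen), S0--b-->S3 (new)
  visit S3: S3--a-->S2 (new), S3--b-->S1 (new)
  visit S2: S2--a-->S1 (seen), S2--b-->S1 (seen)
  visit S1: S1--a-->S1 (seen), S1--b-->S0 (seen)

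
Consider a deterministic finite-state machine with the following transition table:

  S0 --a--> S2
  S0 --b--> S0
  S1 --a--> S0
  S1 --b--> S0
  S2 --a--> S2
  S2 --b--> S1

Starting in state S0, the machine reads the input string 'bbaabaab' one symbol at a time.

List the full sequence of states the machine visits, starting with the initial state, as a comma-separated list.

Start: S0
  read 'b': S0 --b--> S0
  read 'b': S0 --b--> S0
  read 'a': S0 --a--> S2
  read 'a': S2 --a--> S2
  read 'b': S2 --b--> S1
  read 'a': S1 --a--> S0
  read 'a': S0 --a--> S2
  read 'b': S2 --b--> S1

Answer: S0, S0, S0, S2, S2, S1, S0, S2, S1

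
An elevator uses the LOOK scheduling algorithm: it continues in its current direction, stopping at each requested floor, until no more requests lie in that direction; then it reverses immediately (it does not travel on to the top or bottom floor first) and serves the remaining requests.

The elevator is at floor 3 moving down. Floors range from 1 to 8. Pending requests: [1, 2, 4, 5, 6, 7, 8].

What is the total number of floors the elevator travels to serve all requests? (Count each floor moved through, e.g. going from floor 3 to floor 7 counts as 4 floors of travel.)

Answer: 9

Derivation:
Start at floor 3 moving down, LOOK stop order: [2, 1, 4, 5, 6, 7, 8]
  3 → 2: |2-3| = 1, total = 1
  2 → 1: |1-2| = 1, total = 2
  1 → 4: |4-1| = 3, total = 5
  4 → 5: |5-4| = 1, total = 6
  5 → 6: |6-5| = 1, total = 7
  6 → 7: |7-6| = 1, total = 8
  7 → 8: |8-7| = 1, total = 9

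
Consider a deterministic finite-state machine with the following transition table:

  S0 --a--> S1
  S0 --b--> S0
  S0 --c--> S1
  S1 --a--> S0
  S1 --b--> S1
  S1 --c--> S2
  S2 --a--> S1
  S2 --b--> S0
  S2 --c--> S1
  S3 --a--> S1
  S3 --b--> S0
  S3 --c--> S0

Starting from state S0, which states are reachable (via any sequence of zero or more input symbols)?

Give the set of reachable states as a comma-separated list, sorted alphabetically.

Answer: S0, S1, S2

Derivation:
BFS from S0:
  visit S0: S0--a-->S1 (new), S0--b-->S0 (seen), S0--c-->S1 (seen)
  visit S1: S1--a-->S0 (seen), S1--b-->S1 (seen), S1--c-->S2 (new)
  visit S2: S2--a-->S1 (seen), S2--b-->S0 (seen), S2--c-->S1 (seen)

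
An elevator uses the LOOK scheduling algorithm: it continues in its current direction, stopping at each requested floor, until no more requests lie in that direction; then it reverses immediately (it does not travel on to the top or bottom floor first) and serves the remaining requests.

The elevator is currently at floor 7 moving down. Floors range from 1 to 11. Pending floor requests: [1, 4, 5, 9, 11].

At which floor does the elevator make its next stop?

Answer: 5

Derivation:
Current floor: 7, direction: down
Requests above: [9, 11]
Requests below: [1, 4, 5]
Moving down and requests lie below → nearest below is max([1, 4, 5]) = 5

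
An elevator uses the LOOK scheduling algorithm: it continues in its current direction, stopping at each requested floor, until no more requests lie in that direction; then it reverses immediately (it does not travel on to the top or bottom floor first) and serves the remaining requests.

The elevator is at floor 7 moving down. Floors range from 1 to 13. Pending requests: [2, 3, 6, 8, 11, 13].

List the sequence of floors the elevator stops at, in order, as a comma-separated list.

Current: 7, moving DOWN
Serve below first (descending): [6, 3, 2]
Then reverse, serve above (ascending): [8, 11, 13]

Answer: 6, 3, 2, 8, 11, 13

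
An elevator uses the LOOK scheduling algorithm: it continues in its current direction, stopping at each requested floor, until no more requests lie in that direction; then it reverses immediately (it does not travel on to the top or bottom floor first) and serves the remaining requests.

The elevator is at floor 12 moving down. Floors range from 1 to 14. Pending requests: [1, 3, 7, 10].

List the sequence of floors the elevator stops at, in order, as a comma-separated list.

Current: 12, moving DOWN
Serve below first (descending): [10, 7, 3, 1]
Then reverse, serve above (ascending): []

Answer: 10, 7, 3, 1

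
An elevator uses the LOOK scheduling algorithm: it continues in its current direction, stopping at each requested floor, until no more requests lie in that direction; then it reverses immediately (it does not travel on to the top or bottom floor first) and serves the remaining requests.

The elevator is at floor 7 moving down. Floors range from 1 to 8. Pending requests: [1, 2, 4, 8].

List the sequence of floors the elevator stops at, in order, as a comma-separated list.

Answer: 4, 2, 1, 8

Derivation:
Current: 7, moving DOWN
Serve below first (descending): [4, 2, 1]
Then reverse, serve above (ascending): [8]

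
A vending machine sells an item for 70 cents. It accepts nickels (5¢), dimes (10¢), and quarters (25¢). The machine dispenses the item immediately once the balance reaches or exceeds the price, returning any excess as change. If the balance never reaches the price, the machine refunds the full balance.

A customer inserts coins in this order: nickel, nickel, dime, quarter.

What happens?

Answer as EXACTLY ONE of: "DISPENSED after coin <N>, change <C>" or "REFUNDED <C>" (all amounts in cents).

Price: 70¢
Coin 1 (nickel, 5¢): balance = 5¢
Coin 2 (nickel, 5¢): balance = 10¢
Coin 3 (dime, 10¢): balance = 20¢
Coin 4 (quarter, 25¢): balance = 45¢
All coins inserted, balance 45¢ < price 70¢ → REFUND 45¢

Answer: REFUNDED 45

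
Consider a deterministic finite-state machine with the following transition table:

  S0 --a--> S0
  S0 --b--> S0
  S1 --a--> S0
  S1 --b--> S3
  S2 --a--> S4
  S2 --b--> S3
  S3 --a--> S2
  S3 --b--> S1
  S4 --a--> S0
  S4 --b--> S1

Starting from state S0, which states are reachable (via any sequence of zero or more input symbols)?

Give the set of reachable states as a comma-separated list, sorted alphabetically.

Answer: S0

Derivation:
BFS from S0:
  visit S0: S0--a-->S0 (seen), S0--b-->S0 (seen)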